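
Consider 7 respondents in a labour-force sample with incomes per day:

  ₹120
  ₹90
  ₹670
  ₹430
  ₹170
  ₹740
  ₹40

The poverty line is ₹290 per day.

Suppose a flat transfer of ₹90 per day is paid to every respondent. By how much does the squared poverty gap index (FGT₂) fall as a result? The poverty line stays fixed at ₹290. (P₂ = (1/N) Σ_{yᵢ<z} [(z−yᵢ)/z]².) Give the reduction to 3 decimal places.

0.171

Before: below the line — ₹40, ₹90, ₹120, ₹170; squared poverty gap index (FGT₂) = 0.24766.
After the ₹90 transfer: below the line — ₹130, ₹180, ₹210, ₹260; squared poverty gap index (FGT₂) = 0.07644.
Reduction = 0.24766 − 0.07644 = 0.171.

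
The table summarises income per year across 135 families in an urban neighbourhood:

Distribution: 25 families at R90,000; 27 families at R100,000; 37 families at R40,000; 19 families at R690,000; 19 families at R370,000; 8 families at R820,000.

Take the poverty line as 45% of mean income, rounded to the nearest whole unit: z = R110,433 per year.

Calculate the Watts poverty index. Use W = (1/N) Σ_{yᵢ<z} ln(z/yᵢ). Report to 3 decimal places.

0.336

Poor units: 37×R40,000, 25×R90,000, 27×R100,000 (q = 89 of N = 135).
Log shortfalls: ln(110433/40000) = 1.0155 (×37); ln(110433/90000) = 0.2046 (×25); ln(110433/100000) = 0.0992 (×27).
W = 45.369025 / 135 = 0.336.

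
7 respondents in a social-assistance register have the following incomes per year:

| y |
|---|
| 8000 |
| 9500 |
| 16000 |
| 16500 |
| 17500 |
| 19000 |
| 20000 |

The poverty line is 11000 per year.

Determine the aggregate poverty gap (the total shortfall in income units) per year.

Poor units: 8000, 9500 (q = 2 of N = 7).
Individual gaps: 11000−8000 = 3000; 11000−9500 = 1500.
Aggregate gap = 4500.

4500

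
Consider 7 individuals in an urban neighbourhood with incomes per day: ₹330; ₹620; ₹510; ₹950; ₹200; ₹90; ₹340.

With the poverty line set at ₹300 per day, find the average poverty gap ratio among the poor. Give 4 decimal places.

0.5167

Poor units: ₹90, ₹200 (q = 2 of N = 7).
Shortfall ratios (z−y)/z: 0.7000, 0.3333; sum = 1.033333.
The income-gap ratio divides by q (the poor only): 1.033333 / 2 = 0.5167.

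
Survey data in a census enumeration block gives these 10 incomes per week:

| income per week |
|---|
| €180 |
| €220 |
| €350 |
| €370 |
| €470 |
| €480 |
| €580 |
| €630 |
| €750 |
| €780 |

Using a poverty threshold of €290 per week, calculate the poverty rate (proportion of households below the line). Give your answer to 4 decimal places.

2 of the 10 households have income below €290.
H = 2/10 = 0.2000.

0.2000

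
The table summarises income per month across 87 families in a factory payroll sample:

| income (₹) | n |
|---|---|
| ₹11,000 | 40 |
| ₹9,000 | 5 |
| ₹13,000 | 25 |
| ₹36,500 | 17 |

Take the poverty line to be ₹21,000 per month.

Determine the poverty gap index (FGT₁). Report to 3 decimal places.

0.361

Poor units: 5×₹9,000, 40×₹11,000, 25×₹13,000 (q = 70 of N = 87).
Shortfall ratios: (21000−9000)/21000 = 0.5714 (×5); (21000−11000)/21000 = 0.4762 (×40); (21000−13000)/21000 = 0.3810 (×25).
Sum of shortfalls = 31.428571; P₁ averages over all N: 31.428571 / 87 = 0.361.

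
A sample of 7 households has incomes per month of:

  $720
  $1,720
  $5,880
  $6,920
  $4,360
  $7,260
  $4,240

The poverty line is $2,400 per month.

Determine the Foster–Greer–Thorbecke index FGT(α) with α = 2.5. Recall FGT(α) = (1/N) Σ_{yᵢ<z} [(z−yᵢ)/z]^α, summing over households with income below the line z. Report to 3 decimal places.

0.065

Below the line: $720, $1,720 (q = 2 of N = 7).
Relative gaps: (2400−720)/2400 = 0.7000; (2400−1720)/2400 = 0.2833.
Raised to α = 2.5: 0.40996; 0.04273.
Sum = 0.452695; FGT(2.5) = 0.452695 / 7 = 0.065.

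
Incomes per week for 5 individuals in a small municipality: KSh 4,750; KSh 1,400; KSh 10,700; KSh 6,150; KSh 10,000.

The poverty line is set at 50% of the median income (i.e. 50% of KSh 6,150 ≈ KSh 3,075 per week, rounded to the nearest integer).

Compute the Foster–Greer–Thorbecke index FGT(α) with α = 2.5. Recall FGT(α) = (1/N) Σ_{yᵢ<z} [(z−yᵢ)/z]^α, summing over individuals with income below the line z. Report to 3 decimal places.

0.044

Incomes under z: KSh 1,400 (q = 1 of N = 5).
Relative gaps: (3075−1400)/3075 = 0.5447.
Raised to α = 2.5: 0.21899.
Sum = 0.218990; FGT(2.5) = 0.218990 / 5 = 0.044.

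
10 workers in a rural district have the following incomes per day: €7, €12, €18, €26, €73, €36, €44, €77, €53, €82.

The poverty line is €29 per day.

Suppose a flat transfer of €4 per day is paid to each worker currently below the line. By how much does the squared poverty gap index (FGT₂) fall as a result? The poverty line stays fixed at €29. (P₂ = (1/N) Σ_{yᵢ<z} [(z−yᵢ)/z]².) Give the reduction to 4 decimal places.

Before: below the line — €7, €12, €18, €26; squared poverty gap index (FGT₂) = 0.107372.
After the €4 transfer: below the line — €11, €16, €22; squared poverty gap index (FGT₂) = 0.064447.
Reduction = 0.107372 − 0.064447 = 0.0429.

0.0429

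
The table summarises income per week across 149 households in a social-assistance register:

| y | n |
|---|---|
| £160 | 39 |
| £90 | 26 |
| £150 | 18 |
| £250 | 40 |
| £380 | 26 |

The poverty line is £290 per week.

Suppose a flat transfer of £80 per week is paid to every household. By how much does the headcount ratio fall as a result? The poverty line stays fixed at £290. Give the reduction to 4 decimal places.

0.2685

Before: below the line — 26×£90, 18×£150, 39×£160, 40×£250; headcount ratio = 0.825503.
After the £80 transfer: below the line — 26×£170, 18×£230, 39×£240; headcount ratio = 0.557047.
Reduction = 0.825503 − 0.557047 = 0.2685.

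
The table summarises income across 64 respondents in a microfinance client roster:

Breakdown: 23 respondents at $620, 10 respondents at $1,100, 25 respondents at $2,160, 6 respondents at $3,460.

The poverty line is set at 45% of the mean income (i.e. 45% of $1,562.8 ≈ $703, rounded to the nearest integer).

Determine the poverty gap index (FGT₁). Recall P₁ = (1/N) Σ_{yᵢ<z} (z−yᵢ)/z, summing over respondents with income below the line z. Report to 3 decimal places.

0.042

Below z: 23×$620 (q = 23 of N = 64).
Gap ratios (z−y)/z: (703−620)/703 = 0.1181 (×23).
Σ = 2.715505. Dividing by the full population N = 64 gives P₁ = 0.042.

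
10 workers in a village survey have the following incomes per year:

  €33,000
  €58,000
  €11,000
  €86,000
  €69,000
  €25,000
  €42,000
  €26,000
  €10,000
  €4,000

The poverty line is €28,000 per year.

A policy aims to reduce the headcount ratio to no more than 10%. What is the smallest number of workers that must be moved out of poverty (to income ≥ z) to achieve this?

5 of the 10 workers are poor, so H = 5/10 = 0.500.
A headcount ratio of at most 10% allows at most ⌊0.10 × 10⌋ = 1 poor workers.
So at least 5 − 1 = 4 must be lifted.

4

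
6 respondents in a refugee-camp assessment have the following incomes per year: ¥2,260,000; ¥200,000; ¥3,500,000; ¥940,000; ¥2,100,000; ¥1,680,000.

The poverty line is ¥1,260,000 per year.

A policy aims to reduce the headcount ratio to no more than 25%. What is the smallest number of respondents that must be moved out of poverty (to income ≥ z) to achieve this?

Currently q = 2 of N = 6 are below the line (H = 0.333).
A headcount ratio of at most 25% allows at most ⌊0.25 × 6⌋ = 1 poor respondents.
So at least 2 − 1 = 1 must be lifted.

1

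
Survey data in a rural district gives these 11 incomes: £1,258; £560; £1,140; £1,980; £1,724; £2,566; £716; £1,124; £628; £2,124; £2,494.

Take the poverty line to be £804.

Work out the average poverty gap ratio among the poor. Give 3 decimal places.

0.211

Incomes under z: £560, £628, £716 (q = 3 of N = 11).
Shortfall ratios (z−y)/z: 0.3035, 0.2189, 0.1095; sum = 0.631841.
I averages over the q = 3 poor units only: 0.631841 / 3 = 0.211.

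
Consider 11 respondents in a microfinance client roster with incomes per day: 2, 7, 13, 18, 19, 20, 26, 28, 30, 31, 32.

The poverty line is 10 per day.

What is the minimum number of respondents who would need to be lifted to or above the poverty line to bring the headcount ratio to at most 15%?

2 of the 11 respondents are poor, so H = 2/11 = 0.182.
A headcount ratio of at most 15% allows at most ⌊0.15 × 11⌋ = 1 poor respondents.
So at least 2 − 1 = 1 must be lifted.

1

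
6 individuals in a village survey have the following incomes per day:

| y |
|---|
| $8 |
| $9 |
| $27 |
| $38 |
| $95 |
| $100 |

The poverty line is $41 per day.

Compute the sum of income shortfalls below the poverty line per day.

Below the line: $8, $9, $27, $38 (q = 4 of N = 6).
Individual gaps: 41−8 = 33; 41−9 = 32; 41−27 = 14; 41−38 = 3.
Aggregate gap = $82.

$82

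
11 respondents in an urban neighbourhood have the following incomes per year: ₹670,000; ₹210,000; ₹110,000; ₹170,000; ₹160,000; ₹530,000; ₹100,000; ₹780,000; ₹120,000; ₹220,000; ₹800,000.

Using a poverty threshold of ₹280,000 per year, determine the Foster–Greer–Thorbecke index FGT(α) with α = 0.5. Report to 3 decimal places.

Poor units: ₹100,000, ₹110,000, ₹120,000, ₹160,000, ₹170,000, ₹210,000, ₹220,000 (q = 7 of N = 11).
Gap ratios (z−y)/z: (280000−100000)/280000 = 0.6429; (280000−110000)/280000 = 0.6071; (280000−120000)/280000 = 0.5714; (280000−160000)/280000 = 0.4286; (280000−170000)/280000 = 0.3929; (280000−210000)/280000 = 0.2500; (280000−220000)/280000 = 0.2143.
Raised to α = 0.5: 0.80178; 0.77919; 0.75593; 0.65465; 0.62678; 0.50000; 0.46291.
Sum = 4.581253; FGT(0.5) = 4.581253 / 11 = 0.416.

0.416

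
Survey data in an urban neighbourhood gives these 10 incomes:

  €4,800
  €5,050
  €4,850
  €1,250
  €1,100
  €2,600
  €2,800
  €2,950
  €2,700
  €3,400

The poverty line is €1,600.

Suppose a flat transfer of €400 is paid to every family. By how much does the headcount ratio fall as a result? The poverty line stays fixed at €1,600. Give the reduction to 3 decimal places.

0.100

Before: below the line — €1,100, €1,250; headcount ratio = 0.20000.
After the €400 transfer: below the line — €1,500; headcount ratio = 0.10000.
Reduction = 0.20000 − 0.10000 = 0.100.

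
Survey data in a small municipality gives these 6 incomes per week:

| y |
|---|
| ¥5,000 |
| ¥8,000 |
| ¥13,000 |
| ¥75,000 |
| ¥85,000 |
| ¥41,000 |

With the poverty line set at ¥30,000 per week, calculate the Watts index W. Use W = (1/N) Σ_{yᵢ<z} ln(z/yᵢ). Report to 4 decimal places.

Below z: ¥5,000, ¥8,000, ¥13,000 (q = 3 of N = 6).
ln(z/y) terms: ln(30000/5000) = 1.7918; ln(30000/8000) = 1.3218; ln(30000/13000) = 0.8362.
W = 3.949763 / 6 = 0.6583.

0.6583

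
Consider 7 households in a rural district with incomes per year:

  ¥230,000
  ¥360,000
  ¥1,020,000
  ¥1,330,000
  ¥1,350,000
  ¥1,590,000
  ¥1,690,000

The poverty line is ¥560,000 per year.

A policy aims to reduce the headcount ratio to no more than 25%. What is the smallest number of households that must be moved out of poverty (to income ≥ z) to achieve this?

Currently q = 2 of N = 7 are below the line (H = 0.286).
A headcount ratio of at most 25% allows at most ⌊0.25 × 7⌋ = 1 poor households.
So at least 2 − 1 = 1 must be lifted.

1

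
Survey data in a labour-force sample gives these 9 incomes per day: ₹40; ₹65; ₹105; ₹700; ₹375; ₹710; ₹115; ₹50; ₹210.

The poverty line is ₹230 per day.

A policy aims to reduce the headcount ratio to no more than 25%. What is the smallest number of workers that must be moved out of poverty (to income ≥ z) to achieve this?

4

Currently q = 6 of N = 9 are below the line (H = 0.667).
A headcount ratio of at most 25% allows at most ⌊0.25 × 9⌋ = 2 poor workers.
So at least 6 − 2 = 4 must be lifted.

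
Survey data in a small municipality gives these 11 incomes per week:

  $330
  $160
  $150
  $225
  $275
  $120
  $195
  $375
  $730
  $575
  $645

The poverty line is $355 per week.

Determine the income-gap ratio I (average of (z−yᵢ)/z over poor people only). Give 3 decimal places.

Below the line: $120, $150, $160, $195, $225, $275, $330 (q = 7 of N = 11).
Shortfall ratios (z−y)/z: 0.6620, 0.5775, 0.5493, 0.4507, 0.3662, 0.2254, 0.0704; sum = 2.901408.
The income-gap ratio divides by q (the poor only): 2.901408 / 7 = 0.414.

0.414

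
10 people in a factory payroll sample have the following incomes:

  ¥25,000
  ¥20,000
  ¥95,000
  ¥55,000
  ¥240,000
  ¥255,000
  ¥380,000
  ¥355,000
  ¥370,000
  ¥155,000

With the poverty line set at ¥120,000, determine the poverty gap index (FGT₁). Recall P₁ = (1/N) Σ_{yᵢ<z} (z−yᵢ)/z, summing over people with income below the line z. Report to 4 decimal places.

0.2375

Below the line: ¥20,000, ¥25,000, ¥55,000, ¥95,000 (q = 4 of N = 10).
Gap ratios (z−y)/z: (120000−20000)/120000 = 0.8333; (120000−25000)/120000 = 0.7917; (120000−55000)/120000 = 0.5417; (120000−95000)/120000 = 0.2083.
Sum of shortfalls = 2.375000; P₁ averages over all N: 2.375000 / 10 = 0.2375.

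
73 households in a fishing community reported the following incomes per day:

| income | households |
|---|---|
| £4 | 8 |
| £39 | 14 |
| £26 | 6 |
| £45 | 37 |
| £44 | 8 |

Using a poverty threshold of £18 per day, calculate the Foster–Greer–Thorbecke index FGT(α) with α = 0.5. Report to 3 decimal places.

Below z: 8×£4 (q = 8 of N = 73).
Normalized shortfalls: (18−4)/18 = 0.7778 (×8).
Raised to α = 0.5: 0.88192 (×8).
Sum = 7.055337; FGT(0.5) = 7.055337 / 73 = 0.097.

0.097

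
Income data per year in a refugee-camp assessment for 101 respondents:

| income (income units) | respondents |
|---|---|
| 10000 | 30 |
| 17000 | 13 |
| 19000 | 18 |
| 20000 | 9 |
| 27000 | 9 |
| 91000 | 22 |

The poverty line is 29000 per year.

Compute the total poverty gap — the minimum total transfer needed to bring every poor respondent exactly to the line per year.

Below the line: 30×10000, 13×17000, 18×19000, 9×20000, 9×27000 (q = 79 of N = 101).
Individual gaps: 30×(29000−10000) = 570000; 13×(29000−17000) = 156000; 18×(29000−19000) = 180000; 9×(29000−20000) = 81000; 9×(29000−27000) = 18000.
Aggregate gap = 1005000.

1005000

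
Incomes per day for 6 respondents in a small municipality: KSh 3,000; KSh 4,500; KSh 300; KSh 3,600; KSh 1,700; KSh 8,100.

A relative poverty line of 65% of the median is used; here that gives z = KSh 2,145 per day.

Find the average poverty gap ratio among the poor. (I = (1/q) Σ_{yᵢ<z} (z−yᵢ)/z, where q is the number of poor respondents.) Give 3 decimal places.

0.534

Below z: KSh 300, KSh 1,700 (q = 2 of N = 6).
Relative gaps: 0.8601, 0.2075; sum = 1.067599.
I averages over the q = 2 poor units only: 1.067599 / 2 = 0.534.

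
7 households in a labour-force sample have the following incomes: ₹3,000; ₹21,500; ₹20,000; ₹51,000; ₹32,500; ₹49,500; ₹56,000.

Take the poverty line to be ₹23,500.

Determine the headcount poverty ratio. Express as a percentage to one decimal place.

42.9%

3 of the 7 households have income below ₹23,500.
H = 3/7 = 42.9%.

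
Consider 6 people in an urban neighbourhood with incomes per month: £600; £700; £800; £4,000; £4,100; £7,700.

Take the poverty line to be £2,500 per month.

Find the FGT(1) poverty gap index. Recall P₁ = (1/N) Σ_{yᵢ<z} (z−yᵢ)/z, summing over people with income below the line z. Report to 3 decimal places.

Incomes under z: £600, £700, £800 (q = 3 of N = 6).
Shortfall ratios: (2500−600)/2500 = 0.7600; (2500−700)/2500 = 0.7200; (2500−800)/2500 = 0.6800.
Sum of shortfalls = 2.160000; P₁ averages over all N: 2.160000 / 6 = 0.360.

0.360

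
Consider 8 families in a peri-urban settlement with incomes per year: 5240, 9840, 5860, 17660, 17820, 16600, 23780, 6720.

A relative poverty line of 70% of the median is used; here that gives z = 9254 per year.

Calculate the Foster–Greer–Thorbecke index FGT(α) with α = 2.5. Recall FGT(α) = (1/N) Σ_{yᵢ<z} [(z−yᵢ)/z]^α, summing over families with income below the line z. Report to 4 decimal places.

Incomes under z: 5240, 5860, 6720 (q = 3 of N = 8).
Shortfall ratios: (9254−5240)/9254 = 0.4338; (9254−5860)/9254 = 0.3668; (9254−6720)/9254 = 0.2738.
Raised to α = 2.5: 0.12391; 0.08146; 0.03924.
Sum = 0.244613; FGT(2.5) = 0.244613 / 8 = 0.0306.

0.0306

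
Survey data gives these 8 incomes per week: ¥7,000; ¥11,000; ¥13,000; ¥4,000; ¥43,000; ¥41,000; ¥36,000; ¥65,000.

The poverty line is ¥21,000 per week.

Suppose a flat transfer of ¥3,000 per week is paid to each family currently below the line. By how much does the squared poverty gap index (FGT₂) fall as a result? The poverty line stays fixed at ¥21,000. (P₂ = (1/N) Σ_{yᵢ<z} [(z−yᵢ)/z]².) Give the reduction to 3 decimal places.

Before: below the line — ¥4,000, ¥7,000, ¥11,000, ¥13,000; squared poverty gap index (FGT₂) = 0.18396.
After the ¥3,000 transfer: below the line — ¥7,000, ¥10,000, ¥14,000, ¥16,000; squared poverty gap index (FGT₂) = 0.11083.
Reduction = 0.18396 − 0.11083 = 0.073.

0.073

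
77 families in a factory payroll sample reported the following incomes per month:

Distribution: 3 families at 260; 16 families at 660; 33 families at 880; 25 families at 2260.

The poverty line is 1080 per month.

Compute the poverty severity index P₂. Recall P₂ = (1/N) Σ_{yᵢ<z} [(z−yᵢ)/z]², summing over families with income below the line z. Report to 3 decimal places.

Below the line: 3×260, 16×660, 33×880 (q = 52 of N = 77).
Relative gaps: (1080−260)/1080 = 0.7593 (×3); (1080−660)/1080 = 0.3889 (×16); (1080−880)/1080 = 0.1852 (×33).
Squared: 0.5765 (×3); 0.1512 (×16); 0.0343 (×33).
Sum = 5.280864; P₂ = 5.280864 / 77 = 0.069.

0.069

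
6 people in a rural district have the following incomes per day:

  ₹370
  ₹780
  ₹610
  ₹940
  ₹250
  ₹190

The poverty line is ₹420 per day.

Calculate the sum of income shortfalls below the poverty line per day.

Poor units: ₹190, ₹250, ₹370 (q = 3 of N = 6).
Individual gaps: 420−190 = 230; 420−250 = 170; 420−370 = 50.
Aggregate gap = ₹450.

₹450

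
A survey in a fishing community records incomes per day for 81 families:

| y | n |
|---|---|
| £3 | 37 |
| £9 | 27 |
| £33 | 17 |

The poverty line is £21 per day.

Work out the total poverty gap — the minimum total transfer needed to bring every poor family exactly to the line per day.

£990

Below the line: 37×£3, 27×£9 (q = 64 of N = 81).
Individual gaps: 37×(21−3) = 666; 27×(21−9) = 324.
Aggregate gap = £990.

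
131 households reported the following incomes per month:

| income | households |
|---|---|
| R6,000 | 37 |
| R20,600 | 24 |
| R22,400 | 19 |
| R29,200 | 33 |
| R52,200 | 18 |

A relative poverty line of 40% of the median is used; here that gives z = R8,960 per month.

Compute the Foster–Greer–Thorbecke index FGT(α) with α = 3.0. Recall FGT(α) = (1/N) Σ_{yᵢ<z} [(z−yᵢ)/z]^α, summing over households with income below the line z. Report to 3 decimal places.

0.010

Below the line: 37×R6,000 (q = 37 of N = 131).
Shortfall ratios: (8960−6000)/8960 = 0.3304 (×37).
Raised to α = 3.0: 0.03605 (×37).
Sum = 1.333991; FGT(3.0) = 1.333991 / 131 = 0.010.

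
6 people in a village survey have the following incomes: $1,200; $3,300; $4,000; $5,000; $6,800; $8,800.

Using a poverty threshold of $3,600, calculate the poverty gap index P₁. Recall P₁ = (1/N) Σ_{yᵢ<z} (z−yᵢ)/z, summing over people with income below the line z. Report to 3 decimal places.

0.125

Poor units: $1,200, $3,300 (q = 2 of N = 6).
Normalized shortfalls: (3600−1200)/3600 = 0.6667; (3600−3300)/3600 = 0.0833.
Sum of shortfalls = 0.750000; P₁ averages over all N: 0.750000 / 6 = 0.125.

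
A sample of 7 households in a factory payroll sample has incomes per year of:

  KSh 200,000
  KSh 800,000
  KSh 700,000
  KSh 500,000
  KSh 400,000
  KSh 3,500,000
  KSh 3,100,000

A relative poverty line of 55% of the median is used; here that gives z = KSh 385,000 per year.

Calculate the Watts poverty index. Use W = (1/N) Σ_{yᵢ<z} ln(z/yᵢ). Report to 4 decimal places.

0.0936

Incomes under z: KSh 200,000 (q = 1 of N = 7).
ln(z/y) terms: ln(385000/200000) = 0.6549.
W = 0.654926 / 7 = 0.0936.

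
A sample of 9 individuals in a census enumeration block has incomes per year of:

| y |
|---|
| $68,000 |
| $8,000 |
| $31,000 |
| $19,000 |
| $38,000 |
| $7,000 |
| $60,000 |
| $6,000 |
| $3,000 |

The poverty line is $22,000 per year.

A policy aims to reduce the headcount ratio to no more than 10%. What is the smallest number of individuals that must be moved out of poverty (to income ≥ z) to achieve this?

5

Currently q = 5 of N = 9 are below the line (H = 0.556).
A headcount ratio of at most 10% allows at most ⌊0.10 × 9⌋ = 0 poor individuals.
So at least 5 − 0 = 5 must be lifted.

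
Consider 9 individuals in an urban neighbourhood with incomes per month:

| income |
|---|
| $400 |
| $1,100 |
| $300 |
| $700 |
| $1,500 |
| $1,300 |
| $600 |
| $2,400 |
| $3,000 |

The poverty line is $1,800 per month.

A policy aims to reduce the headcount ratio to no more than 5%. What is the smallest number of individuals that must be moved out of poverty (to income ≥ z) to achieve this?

7 of the 9 individuals are poor, so H = 7/9 = 0.778.
A headcount ratio of at most 5% allows at most ⌊0.05 × 9⌋ = 0 poor individuals.
So at least 7 − 0 = 7 must be lifted.

7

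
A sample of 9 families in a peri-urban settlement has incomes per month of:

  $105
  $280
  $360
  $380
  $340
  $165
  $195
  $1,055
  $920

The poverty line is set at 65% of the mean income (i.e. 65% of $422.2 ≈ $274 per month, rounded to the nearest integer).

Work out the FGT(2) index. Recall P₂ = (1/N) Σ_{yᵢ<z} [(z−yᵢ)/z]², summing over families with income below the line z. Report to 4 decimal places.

0.0691

Incomes under z: $105, $165, $195 (q = 3 of N = 9).
Gap ratios (z−y)/z: (274−105)/274 = 0.6168; (274−165)/274 = 0.3978; (274−195)/274 = 0.2883.
Squared: 0.3804; 0.1583; 0.0831.
Sum = 0.621810; P₂ = 0.621810 / 9 = 0.0691.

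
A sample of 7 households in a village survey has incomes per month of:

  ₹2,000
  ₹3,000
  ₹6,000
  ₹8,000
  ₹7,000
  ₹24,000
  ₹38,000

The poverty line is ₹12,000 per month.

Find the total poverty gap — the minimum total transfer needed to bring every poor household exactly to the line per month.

₹34,000

Below the line: ₹2,000, ₹3,000, ₹6,000, ₹7,000, ₹8,000 (q = 5 of N = 7).
Individual gaps: 12000−2000 = 10000; 12000−3000 = 9000; 12000−6000 = 6000; 12000−7000 = 5000; 12000−8000 = 4000.
Aggregate gap = ₹34,000.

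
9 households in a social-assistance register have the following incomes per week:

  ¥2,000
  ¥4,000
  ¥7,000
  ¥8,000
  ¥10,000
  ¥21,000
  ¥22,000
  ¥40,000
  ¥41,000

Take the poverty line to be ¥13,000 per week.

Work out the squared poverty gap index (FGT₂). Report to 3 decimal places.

0.179

Below the line: ¥2,000, ¥4,000, ¥7,000, ¥8,000, ¥10,000 (q = 5 of N = 9).
Gap ratios (z−y)/z: (13000−2000)/13000 = 0.8462; (13000−4000)/13000 = 0.6923; (13000−7000)/13000 = 0.4615; (13000−8000)/13000 = 0.3846; (13000−10000)/13000 = 0.2308.
Squared: 0.7160; 0.4793; 0.2130; 0.1479; 0.0533.
Sum = 1.609467; P₂ = 1.609467 / 9 = 0.179.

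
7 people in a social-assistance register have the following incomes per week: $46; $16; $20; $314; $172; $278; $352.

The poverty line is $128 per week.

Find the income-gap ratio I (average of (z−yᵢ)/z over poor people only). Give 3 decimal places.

Below the line: $16, $20, $46 (q = 3 of N = 7).
Shortfall ratios (z−y)/z: 0.8750, 0.8438, 0.6406; sum = 2.359375.
The income-gap ratio divides by q (the poor only): 2.359375 / 3 = 0.786.

0.786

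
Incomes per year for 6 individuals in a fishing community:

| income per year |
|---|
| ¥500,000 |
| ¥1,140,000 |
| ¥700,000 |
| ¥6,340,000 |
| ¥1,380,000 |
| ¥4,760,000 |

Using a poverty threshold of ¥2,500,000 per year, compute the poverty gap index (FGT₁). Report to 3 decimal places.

Poor units: ¥500,000, ¥700,000, ¥1,140,000, ¥1,380,000 (q = 4 of N = 6).
Normalized shortfalls: (2500000−500000)/2500000 = 0.8000; (2500000−700000)/2500000 = 0.7200; (2500000−1140000)/2500000 = 0.5440; (2500000−1380000)/2500000 = 0.4480.
Σ = 2.512000. Dividing by the full population N = 6 gives P₁ = 0.419.

0.419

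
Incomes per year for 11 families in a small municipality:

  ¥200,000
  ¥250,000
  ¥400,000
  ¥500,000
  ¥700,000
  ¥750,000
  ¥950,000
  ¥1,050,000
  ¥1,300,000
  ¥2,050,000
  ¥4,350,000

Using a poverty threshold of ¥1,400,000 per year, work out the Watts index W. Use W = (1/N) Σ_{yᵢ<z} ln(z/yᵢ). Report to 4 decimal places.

0.7289

Incomes under z: ¥200,000, ¥250,000, ¥400,000, ¥500,000, ¥700,000, ¥750,000, ¥950,000, ¥1,050,000, ¥1,300,000 (q = 9 of N = 11).
Log gaps: ln(1400000/200000) = 1.9459; ln(1400000/250000) = 1.7228; ln(1400000/400000) = 1.2528; ln(1400000/500000) = 1.0296; ln(1400000/700000) = 0.6931; ln(1400000/750000) = 0.6242; ln(1400000/950000) = 0.3878; ln(1400000/1050000) = 0.2877; ln(1400000/1300000) = 0.0741.
W = 8.017916 / 11 = 0.7289.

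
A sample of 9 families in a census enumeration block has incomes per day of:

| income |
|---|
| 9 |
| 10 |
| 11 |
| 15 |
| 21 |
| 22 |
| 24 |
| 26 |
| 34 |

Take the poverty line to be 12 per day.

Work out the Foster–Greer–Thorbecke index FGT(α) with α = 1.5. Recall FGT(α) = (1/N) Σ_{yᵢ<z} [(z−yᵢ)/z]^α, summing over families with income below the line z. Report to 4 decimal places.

Poor units: 9, 10, 11 (q = 3 of N = 9).
Shortfall ratios: (12−9)/12 = 0.2500; (12−10)/12 = 0.1667; (12−11)/12 = 0.0833.
Raised to α = 1.5: 0.12500; 0.06804; 0.02406.
Sum = 0.217098; FGT(1.5) = 0.217098 / 9 = 0.0241.

0.0241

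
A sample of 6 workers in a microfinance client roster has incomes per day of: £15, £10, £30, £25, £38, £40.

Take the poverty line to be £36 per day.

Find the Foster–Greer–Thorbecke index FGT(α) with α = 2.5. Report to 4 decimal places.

Below the line: £10, £15, £25, £30 (q = 4 of N = 6).
Shortfall ratios: (36−10)/36 = 0.7222; (36−15)/36 = 0.5833; (36−25)/36 = 0.3056; (36−30)/36 = 0.1667.
Raised to α = 2.5: 0.44328; 0.25989; 0.05161; 0.01134.
Sum = 0.766120; FGT(2.5) = 0.766120 / 6 = 0.1277.

0.1277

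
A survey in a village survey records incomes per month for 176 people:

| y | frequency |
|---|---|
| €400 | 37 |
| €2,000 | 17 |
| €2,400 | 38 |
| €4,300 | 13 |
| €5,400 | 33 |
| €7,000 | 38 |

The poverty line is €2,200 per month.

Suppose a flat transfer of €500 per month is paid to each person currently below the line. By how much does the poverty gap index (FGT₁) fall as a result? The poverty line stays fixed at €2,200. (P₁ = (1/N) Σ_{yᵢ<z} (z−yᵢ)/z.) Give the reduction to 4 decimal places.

Before: below the line — 37×€400, 17×€2,000; poverty gap index (FGT₁) = 0.180785.
After the €500 transfer: below the line — 37×€900; poverty gap index (FGT₁) = 0.124225.
Reduction = 0.180785 − 0.124225 = 0.0566.

0.0566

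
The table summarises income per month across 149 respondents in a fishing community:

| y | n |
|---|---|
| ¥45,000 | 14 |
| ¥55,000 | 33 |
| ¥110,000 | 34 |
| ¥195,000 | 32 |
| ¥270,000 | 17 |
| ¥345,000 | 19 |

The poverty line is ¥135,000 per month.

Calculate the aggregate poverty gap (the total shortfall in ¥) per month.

Below z: 14×¥45,000, 33×¥55,000, 34×¥110,000 (q = 81 of N = 149).
Individual gaps: 14×(135000−45000) = 1260000; 33×(135000−55000) = 2640000; 34×(135000−110000) = 850000.
Aggregate gap = ¥4,750,000.

¥4,750,000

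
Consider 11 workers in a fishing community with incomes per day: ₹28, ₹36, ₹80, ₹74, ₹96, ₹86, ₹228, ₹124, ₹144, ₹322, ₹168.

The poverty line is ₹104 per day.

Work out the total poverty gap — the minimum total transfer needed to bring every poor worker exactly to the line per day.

Incomes under z: ₹28, ₹36, ₹74, ₹80, ₹86, ₹96 (q = 6 of N = 11).
Individual gaps: 104−28 = 76; 104−36 = 68; 104−74 = 30; 104−80 = 24; 104−86 = 18; 104−96 = 8.
Aggregate gap = ₹224.

₹224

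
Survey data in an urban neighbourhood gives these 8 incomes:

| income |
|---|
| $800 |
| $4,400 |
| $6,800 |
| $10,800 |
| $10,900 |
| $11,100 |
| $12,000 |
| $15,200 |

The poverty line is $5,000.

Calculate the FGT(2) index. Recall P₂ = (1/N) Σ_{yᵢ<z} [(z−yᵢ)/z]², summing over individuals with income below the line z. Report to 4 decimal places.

0.0900

Incomes under z: $800, $4,400 (q = 2 of N = 8).
Shortfall ratios: (5000−800)/5000 = 0.8400; (5000−4400)/5000 = 0.1200.
Squared: 0.7056; 0.0144.
Sum = 0.720000; P₂ = 0.720000 / 8 = 0.0900.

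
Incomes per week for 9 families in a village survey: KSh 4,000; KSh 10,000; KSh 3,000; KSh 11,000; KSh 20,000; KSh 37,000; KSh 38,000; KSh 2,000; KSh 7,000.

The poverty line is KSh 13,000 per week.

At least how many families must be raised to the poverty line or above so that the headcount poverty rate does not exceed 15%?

Currently q = 6 of N = 9 are below the line (H = 0.667).
A headcount ratio of at most 15% allows at most ⌊0.15 × 9⌋ = 1 poor families.
So at least 6 − 1 = 5 must be lifted.

5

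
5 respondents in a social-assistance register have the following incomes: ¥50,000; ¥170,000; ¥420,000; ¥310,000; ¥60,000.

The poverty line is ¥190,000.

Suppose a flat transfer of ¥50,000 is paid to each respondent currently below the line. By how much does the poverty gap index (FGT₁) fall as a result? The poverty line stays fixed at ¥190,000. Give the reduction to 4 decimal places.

0.1263

Before: below the line — ¥50,000, ¥60,000, ¥170,000; poverty gap index (FGT₁) = 0.305263.
After the ¥50,000 transfer: below the line — ¥100,000, ¥110,000; poverty gap index (FGT₁) = 0.178947.
Reduction = 0.305263 − 0.178947 = 0.1263.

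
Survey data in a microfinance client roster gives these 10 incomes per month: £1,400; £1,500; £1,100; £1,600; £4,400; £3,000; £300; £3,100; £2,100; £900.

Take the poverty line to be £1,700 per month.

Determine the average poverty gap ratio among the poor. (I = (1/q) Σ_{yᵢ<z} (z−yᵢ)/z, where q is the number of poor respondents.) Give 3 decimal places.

Poor units: £300, £900, £1,100, £1,400, £1,500, £1,600 (q = 6 of N = 10).
Relative gaps: 0.8235, 0.4706, 0.3529, 0.1765, 0.1176, 0.0588; sum = 2.000000.
The income-gap ratio divides by q (the poor only): 2.000000 / 6 = 0.333.

0.333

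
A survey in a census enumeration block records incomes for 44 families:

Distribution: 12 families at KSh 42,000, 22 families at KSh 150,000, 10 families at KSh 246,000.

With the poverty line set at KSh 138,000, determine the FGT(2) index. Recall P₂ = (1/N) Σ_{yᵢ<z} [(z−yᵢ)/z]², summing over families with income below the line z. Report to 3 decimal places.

0.132

Below z: 12×KSh 42,000 (q = 12 of N = 44).
Normalized shortfalls: (138000−42000)/138000 = 0.6957 (×12).
Squared: 0.4839 (×12).
Sum = 5.807183; P₂ = 5.807183 / 44 = 0.132.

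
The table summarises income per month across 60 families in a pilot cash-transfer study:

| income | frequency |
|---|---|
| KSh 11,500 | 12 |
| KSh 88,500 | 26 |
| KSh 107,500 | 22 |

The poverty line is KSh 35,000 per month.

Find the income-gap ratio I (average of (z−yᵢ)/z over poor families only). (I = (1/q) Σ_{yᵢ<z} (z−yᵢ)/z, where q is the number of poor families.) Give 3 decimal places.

Below the line: 12×KSh 11,500 (q = 12 of N = 60).
Relative gaps: 0.6714 (×12); sum = 8.057143.
I averages over the q = 12 poor units only: 8.057143 / 12 = 0.671.

0.671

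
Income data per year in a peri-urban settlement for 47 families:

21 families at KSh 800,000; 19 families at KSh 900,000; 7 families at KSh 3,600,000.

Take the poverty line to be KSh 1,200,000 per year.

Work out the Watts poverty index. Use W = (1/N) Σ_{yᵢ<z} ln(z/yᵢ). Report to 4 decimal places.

0.2975

Below z: 21×KSh 800,000, 19×KSh 900,000 (q = 40 of N = 47).
Log shortfalls: ln(1200000/800000) = 0.4055 (×21); ln(1200000/900000) = 0.2877 (×19).
W = 13.980727 / 47 = 0.2975.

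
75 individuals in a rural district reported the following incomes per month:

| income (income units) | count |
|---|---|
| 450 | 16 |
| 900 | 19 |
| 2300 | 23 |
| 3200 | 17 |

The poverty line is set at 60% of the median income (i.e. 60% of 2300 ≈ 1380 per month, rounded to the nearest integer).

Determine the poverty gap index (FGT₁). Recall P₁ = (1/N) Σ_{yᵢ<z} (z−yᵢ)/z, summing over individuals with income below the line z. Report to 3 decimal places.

0.232

Below z: 16×450, 19×900 (q = 35 of N = 75).
Shortfall ratios: (1380−450)/1380 = 0.6739 (×16); (1380−900)/1380 = 0.3478 (×19).
Σ = 17.391304. Dividing by the full population N = 75 gives P₁ = 0.232.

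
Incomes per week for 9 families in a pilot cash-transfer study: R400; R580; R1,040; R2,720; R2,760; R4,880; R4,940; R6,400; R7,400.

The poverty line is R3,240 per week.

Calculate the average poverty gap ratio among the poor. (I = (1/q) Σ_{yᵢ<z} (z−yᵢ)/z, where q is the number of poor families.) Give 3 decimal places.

Below the line: R400, R580, R1,040, R2,720, R2,760 (q = 5 of N = 9).
Shortfall ratios (z−y)/z: 0.8765, 0.8210, 0.6790, 0.1605, 0.1481; sum = 2.685185.
I averages over the q = 5 poor units only: 2.685185 / 5 = 0.537.

0.537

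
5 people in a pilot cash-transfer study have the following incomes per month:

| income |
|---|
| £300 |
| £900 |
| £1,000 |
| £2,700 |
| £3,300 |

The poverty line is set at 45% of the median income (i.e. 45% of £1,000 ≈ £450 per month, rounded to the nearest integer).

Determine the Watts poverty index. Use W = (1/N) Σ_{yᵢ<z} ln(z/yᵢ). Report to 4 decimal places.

0.0811

Incomes under z: £300 (q = 1 of N = 5).
Log shortfalls: ln(450/300) = 0.4055.
W = 0.405465 / 5 = 0.0811.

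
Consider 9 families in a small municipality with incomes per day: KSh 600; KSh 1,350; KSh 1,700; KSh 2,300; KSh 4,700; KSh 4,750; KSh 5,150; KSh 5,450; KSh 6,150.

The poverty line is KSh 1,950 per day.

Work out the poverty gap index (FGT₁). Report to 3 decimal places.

Poor units: KSh 600, KSh 1,350, KSh 1,700 (q = 3 of N = 9).
Relative gaps: (1950−600)/1950 = 0.6923; (1950−1350)/1950 = 0.3077; (1950−1700)/1950 = 0.1282.
Sum of shortfalls = 1.128205; P₁ averages over all N: 1.128205 / 9 = 0.125.

0.125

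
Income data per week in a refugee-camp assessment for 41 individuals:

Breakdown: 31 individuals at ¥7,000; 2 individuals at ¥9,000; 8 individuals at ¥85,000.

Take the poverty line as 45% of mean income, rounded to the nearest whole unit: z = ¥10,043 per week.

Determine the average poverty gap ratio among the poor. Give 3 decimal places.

0.291

Poor units: 31×¥7,000, 2×¥9,000 (q = 33 of N = 41).
Shortfall ratios (z−y)/z: 0.3030 (×31), 0.1039 (×2); sum = 9.600617.
The income-gap ratio divides by q (the poor only): 9.600617 / 33 = 0.291.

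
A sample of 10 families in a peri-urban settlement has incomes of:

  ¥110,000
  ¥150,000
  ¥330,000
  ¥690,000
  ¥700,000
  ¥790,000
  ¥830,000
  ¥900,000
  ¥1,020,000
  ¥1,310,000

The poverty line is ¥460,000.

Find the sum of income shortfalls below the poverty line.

¥790,000

Incomes under z: ¥110,000, ¥150,000, ¥330,000 (q = 3 of N = 10).
Individual gaps: 460000−110000 = 350000; 460000−150000 = 310000; 460000−330000 = 130000.
Aggregate gap = ¥790,000.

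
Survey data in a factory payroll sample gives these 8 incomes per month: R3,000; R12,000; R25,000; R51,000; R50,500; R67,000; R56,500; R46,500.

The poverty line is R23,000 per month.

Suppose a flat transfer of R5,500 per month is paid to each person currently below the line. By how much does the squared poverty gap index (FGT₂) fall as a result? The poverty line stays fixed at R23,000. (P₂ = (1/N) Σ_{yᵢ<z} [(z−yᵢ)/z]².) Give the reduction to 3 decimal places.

Before: below the line — R3,000, R12,000; squared poverty gap index (FGT₂) = 0.12311.
After the R5,500 transfer: below the line — R8,500, R17,500; squared poverty gap index (FGT₂) = 0.05683.
Reduction = 0.12311 − 0.05683 = 0.066.

0.066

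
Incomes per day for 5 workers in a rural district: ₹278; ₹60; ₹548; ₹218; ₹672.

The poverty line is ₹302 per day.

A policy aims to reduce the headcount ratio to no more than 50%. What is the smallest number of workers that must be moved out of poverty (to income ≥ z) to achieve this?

Currently q = 3 of N = 5 are below the line (H = 0.600).
A headcount ratio of at most 50% allows at most ⌊0.50 × 5⌋ = 2 poor workers.
So at least 3 − 2 = 1 must be lifted.

1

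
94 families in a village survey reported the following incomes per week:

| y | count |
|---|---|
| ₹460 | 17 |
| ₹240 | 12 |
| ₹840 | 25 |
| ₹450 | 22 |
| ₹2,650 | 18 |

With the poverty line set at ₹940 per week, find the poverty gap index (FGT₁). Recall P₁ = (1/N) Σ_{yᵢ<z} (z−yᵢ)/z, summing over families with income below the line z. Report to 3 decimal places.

Below z: 12×₹240, 22×₹450, 17×₹460, 25×₹840 (q = 76 of N = 94).
Shortfall ratios: (940−240)/940 = 0.7447 (×12); (940−450)/940 = 0.5213 (×22); (940−460)/940 = 0.5106 (×17); (940−840)/940 = 0.1064 (×25).
Σ = 31.744681. Dividing by the full population N = 94 gives P₁ = 0.338.

0.338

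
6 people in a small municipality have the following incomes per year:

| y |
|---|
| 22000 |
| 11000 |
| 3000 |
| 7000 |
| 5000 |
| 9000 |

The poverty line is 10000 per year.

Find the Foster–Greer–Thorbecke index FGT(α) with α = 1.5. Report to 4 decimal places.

0.1892

Below z: 3000, 5000, 7000, 9000 (q = 4 of N = 6).
Normalized shortfalls: (10000−3000)/10000 = 0.7000; (10000−5000)/10000 = 0.5000; (10000−7000)/10000 = 0.3000; (10000−9000)/10000 = 0.1000.
Raised to α = 1.5: 0.58566; 0.35355; 0.16432; 0.03162.
Sum = 1.135155; FGT(1.5) = 1.135155 / 6 = 0.1892.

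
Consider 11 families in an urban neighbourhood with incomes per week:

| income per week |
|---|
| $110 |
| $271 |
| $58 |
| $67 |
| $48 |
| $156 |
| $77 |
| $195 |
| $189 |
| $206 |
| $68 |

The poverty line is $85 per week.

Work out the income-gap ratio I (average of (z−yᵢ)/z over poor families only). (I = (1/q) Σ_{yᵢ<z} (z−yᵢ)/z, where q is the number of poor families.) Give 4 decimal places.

0.2518

Below the line: $48, $58, $67, $68, $77 (q = 5 of N = 11).
Shortfall ratios (z−y)/z: 0.4353, 0.3176, 0.2118, 0.2000, 0.0941; sum = 1.258824.
I averages over the q = 5 poor units only: 1.258824 / 5 = 0.2518.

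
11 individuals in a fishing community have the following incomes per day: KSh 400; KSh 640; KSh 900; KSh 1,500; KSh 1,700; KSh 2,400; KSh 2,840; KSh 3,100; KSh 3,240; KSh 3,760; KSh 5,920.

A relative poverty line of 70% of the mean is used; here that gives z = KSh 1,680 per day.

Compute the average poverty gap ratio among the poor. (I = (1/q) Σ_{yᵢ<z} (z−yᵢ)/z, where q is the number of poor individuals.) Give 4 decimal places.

0.4881

Below z: KSh 400, KSh 640, KSh 900, KSh 1,500 (q = 4 of N = 11).
Shortfall ratios (z−y)/z: 0.7619, 0.6190, 0.4643, 0.1071; sum = 1.952381.
The income-gap ratio divides by q (the poor only): 1.952381 / 4 = 0.4881.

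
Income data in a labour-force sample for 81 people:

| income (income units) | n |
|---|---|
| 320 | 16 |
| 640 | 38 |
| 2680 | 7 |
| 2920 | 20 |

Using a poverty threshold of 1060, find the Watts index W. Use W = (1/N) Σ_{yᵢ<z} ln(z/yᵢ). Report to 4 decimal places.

Poor units: 16×320, 38×640 (q = 54 of N = 81).
Log shortfalls: ln(1060/320) = 1.1977 (×16); ln(1060/640) = 0.5046 (×38).
W = 38.336379 / 81 = 0.4733.

0.4733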